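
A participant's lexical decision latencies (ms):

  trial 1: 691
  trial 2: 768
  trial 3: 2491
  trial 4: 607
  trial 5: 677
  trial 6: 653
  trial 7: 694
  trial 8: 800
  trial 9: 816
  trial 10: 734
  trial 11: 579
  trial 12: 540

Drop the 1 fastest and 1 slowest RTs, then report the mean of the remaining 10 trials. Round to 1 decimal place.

701.9 ms

Sorted: 540, 579, 607, 653, 677, 691, 694, 734, 768, 800, 816, 2491
Drop lowest 1 (540) and highest 1 (2491)
Remaining (n=10): Σ = 7019, mean = 7019/10 = 701.900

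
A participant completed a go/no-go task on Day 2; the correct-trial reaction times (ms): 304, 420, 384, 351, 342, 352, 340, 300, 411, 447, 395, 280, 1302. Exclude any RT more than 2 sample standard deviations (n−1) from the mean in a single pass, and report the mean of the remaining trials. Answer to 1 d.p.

360.5 ms

n = 13, ΣRT = 5628, M = 432.923
Σ(x−M)² = 847808.92; s = √(847808.92/12) = 265.802
Cutoffs: 432.923 ± 2·265.802 → [-98.7, 964.5]
Outside: 1302 → excluded.
Retained (n=12): Σ = 4326, mean = 4326/12 = 360.500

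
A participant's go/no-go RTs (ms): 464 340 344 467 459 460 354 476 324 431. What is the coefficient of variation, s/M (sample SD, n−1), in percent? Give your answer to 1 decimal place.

15.3%

n = 10, Σ = 4119, M = 411.9000
Σ(x−M)² = 35614.900; s = √(35614.900/9) = 62.9064
CV = 62.9064 / 411.9000 = 0.15272 = 15.272%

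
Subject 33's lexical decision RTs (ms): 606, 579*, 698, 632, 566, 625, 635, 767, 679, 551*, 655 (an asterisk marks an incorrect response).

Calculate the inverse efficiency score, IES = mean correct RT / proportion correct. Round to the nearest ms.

Correct trials (n=9): 606, 698, 632, 566, 625, 635, 767, 679, 655
Mean correct RT = 5863/9 = 651.4444 ms
Proportion correct = 9/11
IES = 651.4444 / (9/11) = 796.210 ms

796 ms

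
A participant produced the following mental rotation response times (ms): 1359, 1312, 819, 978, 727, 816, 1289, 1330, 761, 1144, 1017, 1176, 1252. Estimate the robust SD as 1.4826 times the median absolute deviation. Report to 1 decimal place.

249.1 ms

Sorted: 727, 761, 816, 819, 978, 1017, 1144, 1176, 1252, 1289, 1312, 1330, 1359 → median = 1144
|x − 1144| sorted: 0, 32, 108, 127, 145, 166, 168, 186, 215, 325, 328, 383, 417 → MAD = 168
Robust SD ≈ 1.4826 × 168 = 249.077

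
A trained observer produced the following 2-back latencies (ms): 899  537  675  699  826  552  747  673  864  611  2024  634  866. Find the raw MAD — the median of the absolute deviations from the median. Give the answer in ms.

127 ms

Sorted: 537, 552, 611, 634, 673, 675, 699, 747, 826, 864, 866, 899, 2024 → median = 699
|x − 699|: 200, 162, 24, 0, 127, 147, 48, 26, 165, 88, 1325, 65, 167
Sorted deviations: 0, 24, 26, 48, 65, 88, 127, 147, 162, 165, 167, 200, 1325 → MAD = 127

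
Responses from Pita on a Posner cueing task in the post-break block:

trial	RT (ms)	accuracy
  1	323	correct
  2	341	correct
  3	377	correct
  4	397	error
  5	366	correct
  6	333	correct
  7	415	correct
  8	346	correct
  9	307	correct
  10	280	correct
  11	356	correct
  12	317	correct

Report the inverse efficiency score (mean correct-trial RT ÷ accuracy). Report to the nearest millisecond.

Correct trials (n=11): 323, 341, 377, 366, 333, 415, 346, 307, 280, 356, 317
Mean correct RT = 3761/11 = 341.9091 ms
Proportion correct = 11/12
IES = 341.9091 / (11/12) = 372.992 ms

373 ms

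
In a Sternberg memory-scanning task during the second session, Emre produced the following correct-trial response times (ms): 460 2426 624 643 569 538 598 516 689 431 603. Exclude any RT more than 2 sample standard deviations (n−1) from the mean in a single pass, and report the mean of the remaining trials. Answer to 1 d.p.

n = 11, ΣRT = 8097, M = 736.091
Σ(x−M)² = 3200928.91; s = √(3200928.91/10) = 565.768
Cutoffs: 736.091 ± 2·565.768 → [-395.4, 1867.6]
Outside: 2426 → excluded.
Retained (n=10): Σ = 5671, mean = 5671/10 = 567.100

567.1 ms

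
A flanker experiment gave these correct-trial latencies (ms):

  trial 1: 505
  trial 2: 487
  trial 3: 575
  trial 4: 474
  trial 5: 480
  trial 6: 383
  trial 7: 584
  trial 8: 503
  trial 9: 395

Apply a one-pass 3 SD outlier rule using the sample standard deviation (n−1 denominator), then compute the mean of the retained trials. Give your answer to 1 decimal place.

487.3 ms

n = 9, ΣRT = 4386, M = 487.333
Σ(x−M)² = 37230.00; s = √(37230.00/8) = 68.218
Cutoffs: 487.333 ± 3·68.218 → [282.7, 692.0]
No RTs fall outside the cutoffs; all 9 retained. Mean = 4386/9 = 487.333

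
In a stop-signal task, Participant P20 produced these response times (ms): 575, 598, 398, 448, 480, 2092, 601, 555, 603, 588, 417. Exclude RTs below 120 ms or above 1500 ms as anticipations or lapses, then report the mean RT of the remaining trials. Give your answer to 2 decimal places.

Excluded: 2092
Retained (n=10): Σ = 5263
Mean = 5263/10 = 526.3000

526.30 ms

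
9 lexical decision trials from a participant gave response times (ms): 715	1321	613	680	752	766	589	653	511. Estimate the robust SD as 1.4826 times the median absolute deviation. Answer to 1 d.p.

106.7 ms

Sorted: 511, 589, 613, 653, 680, 715, 752, 766, 1321 → median = 680
|x − 680| sorted: 0, 27, 35, 67, 72, 86, 91, 169, 641 → MAD = 72
Robust SD ≈ 1.4826 × 72 = 106.747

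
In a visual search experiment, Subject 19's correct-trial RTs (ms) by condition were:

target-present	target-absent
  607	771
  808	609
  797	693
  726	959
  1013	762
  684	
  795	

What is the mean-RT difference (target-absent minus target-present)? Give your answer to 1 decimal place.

-16.9 ms

M(target-present) = 5430/7 = 775.714
M(target-absent) = 3794/5 = 758.800
Difference = 758.800 − 775.714 = -16.914 ms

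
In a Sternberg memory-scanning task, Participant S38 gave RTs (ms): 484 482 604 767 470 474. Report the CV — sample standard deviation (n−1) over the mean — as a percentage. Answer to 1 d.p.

21.8%

n = 6, Σ = 3281, M = 546.8333
Σ(x−M)² = 71100.833; s = √(71100.833/5) = 119.2483
CV = 119.2483 / 546.8333 = 0.21807 = 21.807%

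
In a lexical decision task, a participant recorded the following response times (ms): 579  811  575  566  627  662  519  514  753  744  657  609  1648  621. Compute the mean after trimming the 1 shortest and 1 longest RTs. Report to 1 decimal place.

Sorted: 514, 519, 566, 575, 579, 609, 621, 627, 657, 662, 744, 753, 811, 1648
Drop lowest 1 (514) and highest 1 (1648)
Remaining (n=12): Σ = 7723, mean = 7723/12 = 643.583

643.6 ms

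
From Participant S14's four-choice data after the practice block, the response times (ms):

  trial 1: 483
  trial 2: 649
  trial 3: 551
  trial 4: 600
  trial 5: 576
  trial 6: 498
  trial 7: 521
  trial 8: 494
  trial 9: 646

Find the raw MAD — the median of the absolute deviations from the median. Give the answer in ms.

Sorted: 483, 494, 498, 521, 551, 576, 600, 646, 649 → median = 551
|x − 551|: 68, 98, 0, 49, 25, 53, 30, 57, 95
Sorted deviations: 0, 25, 30, 49, 53, 57, 68, 95, 98 → MAD = 53

53 ms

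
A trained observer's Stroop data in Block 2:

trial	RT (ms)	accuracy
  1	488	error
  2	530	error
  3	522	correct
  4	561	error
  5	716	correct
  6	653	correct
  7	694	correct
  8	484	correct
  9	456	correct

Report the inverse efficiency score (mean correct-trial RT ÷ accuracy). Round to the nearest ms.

Correct trials (n=6): 522, 716, 653, 694, 484, 456
Mean correct RT = 3525/6 = 587.5000 ms
Proportion correct = 6/9
IES = 587.5000 / (6/9) = 881.250 ms

881 ms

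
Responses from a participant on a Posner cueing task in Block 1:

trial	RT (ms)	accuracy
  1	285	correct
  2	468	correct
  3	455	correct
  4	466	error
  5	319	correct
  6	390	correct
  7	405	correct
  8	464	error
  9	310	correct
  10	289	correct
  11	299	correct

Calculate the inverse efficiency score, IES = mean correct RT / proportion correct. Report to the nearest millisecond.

Correct trials (n=9): 285, 468, 455, 319, 390, 405, 310, 289, 299
Mean correct RT = 3220/9 = 357.7778 ms
Proportion correct = 9/11
IES = 357.7778 / (9/11) = 437.284 ms

437 ms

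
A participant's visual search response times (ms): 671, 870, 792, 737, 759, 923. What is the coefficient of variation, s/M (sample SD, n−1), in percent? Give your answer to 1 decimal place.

11.6%

n = 6, Σ = 4752, M = 792.0000
Σ(x−M)² = 42000.000; s = √(42000.000/5) = 91.6515
CV = 91.6515 / 792.0000 = 0.11572 = 11.572%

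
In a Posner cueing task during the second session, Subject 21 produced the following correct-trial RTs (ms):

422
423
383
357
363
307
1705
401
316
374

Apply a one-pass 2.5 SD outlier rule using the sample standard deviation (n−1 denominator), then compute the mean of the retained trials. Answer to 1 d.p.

n = 10, ΣRT = 5051, M = 505.100
Σ(x−M)² = 1613466.90; s = √(1613466.90/9) = 423.408
Cutoffs: 505.100 ± 2.5·423.408 → [-553.4, 1563.6]
Outside: 1705 → excluded.
Retained (n=9): Σ = 3346, mean = 3346/9 = 371.778

371.8 ms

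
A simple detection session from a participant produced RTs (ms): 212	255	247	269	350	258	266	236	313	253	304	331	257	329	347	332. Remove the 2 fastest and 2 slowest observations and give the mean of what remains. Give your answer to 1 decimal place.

284.5 ms

Sorted: 212, 236, 247, 253, 255, 257, 258, 266, 269, 304, 313, 329, 331, 332, 347, 350
Drop lowest 2 (212, 236) and highest 2 (347, 350)
Remaining (n=12): Σ = 3414, mean = 3414/12 = 284.500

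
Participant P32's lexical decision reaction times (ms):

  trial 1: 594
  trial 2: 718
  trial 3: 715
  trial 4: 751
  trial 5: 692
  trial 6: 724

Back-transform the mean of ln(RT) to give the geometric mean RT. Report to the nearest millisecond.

697 ms

ln(RT): 6.3869, 6.5765, 6.5723, 6.6214, 6.5396, 6.5848
Mean ln(RT) = 39.2814/6 = 6.54690
Geometric mean = exp(6.54690) = 697.08 ms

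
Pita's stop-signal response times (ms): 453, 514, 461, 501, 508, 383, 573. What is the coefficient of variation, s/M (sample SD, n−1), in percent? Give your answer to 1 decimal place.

n = 7, Σ = 3393, M = 484.7143
Σ(x−M)² = 21373.429; s = √(21373.429/6) = 59.6845
CV = 59.6845 / 484.7143 = 0.12313 = 12.313%

12.3%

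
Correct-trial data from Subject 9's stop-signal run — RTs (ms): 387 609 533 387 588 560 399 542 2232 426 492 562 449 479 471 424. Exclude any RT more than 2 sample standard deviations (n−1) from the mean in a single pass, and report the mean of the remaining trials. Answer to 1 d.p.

487.2 ms

n = 16, ΣRT = 9540, M = 596.250
Σ(x−M)² = 2932459.00; s = √(2932459.00/15) = 442.151
Cutoffs: 596.250 ± 2·442.151 → [-288.1, 1480.6]
Outside: 2232 → excluded.
Retained (n=15): Σ = 7308, mean = 7308/15 = 487.200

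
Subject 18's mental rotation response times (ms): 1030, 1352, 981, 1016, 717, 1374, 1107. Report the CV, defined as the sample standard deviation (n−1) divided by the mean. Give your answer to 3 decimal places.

0.210

n = 7, Σ = 7577, M = 1082.4286
Σ(x−M)² = 309273.714; s = √(309273.714/6) = 227.0366
CV = 227.0366 / 1082.4286 = 0.20975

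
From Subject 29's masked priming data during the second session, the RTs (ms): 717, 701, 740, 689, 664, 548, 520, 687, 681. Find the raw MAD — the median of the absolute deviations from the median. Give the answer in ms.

23 ms

Sorted: 520, 548, 664, 681, 687, 689, 701, 717, 740 → median = 687
|x − 687|: 30, 14, 53, 2, 23, 139, 167, 0, 6
Sorted deviations: 0, 2, 6, 14, 23, 30, 53, 139, 167 → MAD = 23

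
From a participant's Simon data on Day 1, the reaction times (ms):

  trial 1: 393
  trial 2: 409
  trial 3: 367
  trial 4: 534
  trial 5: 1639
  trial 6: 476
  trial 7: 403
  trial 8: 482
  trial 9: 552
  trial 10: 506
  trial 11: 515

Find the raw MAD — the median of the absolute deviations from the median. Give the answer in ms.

Sorted: 367, 393, 403, 409, 476, 482, 506, 515, 534, 552, 1639 → median = 482
|x − 482|: 89, 73, 115, 52, 1157, 6, 79, 0, 70, 24, 33
Sorted deviations: 0, 6, 24, 33, 52, 70, 73, 79, 89, 115, 1157 → MAD = 70

70 ms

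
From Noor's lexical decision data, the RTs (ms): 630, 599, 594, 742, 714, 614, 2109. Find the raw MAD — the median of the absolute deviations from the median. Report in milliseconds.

Sorted: 594, 599, 614, 630, 714, 742, 2109 → median = 630
|x − 630|: 0, 31, 36, 112, 84, 16, 1479
Sorted deviations: 0, 16, 31, 36, 84, 112, 1479 → MAD = 36

36 ms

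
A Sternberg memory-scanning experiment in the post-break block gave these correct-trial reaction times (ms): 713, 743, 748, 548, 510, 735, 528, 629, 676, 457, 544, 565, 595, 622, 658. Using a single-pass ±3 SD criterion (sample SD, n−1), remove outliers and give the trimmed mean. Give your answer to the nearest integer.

618 ms

n = 15, ΣRT = 9271, M = 618.067
Σ(x−M)² = 119738.93; s = √(119738.93/14) = 92.481
Cutoffs: 618.067 ± 3·92.481 → [340.6, 895.5]
No RTs fall outside the cutoffs; all 15 retained. Mean = 9271/15 = 618.067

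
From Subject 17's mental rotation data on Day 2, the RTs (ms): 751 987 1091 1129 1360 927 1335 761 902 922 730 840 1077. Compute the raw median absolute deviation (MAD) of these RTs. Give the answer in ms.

Sorted: 730, 751, 761, 840, 902, 922, 927, 987, 1077, 1091, 1129, 1335, 1360 → median = 927
|x − 927|: 176, 60, 164, 202, 433, 0, 408, 166, 25, 5, 197, 87, 150
Sorted deviations: 0, 5, 25, 60, 87, 150, 164, 166, 176, 197, 202, 408, 433 → MAD = 164

164 ms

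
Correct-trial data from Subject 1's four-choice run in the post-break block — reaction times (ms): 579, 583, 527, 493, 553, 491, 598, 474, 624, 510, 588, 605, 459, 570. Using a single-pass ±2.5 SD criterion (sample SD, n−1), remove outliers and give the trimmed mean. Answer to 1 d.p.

n = 14, ΣRT = 7654, M = 546.714
Σ(x−M)² = 37352.86; s = √(37352.86/13) = 53.603
Cutoffs: 546.714 ± 2.5·53.603 → [412.7, 680.7]
No RTs fall outside the cutoffs; all 14 retained. Mean = 7654/14 = 546.714

546.7 ms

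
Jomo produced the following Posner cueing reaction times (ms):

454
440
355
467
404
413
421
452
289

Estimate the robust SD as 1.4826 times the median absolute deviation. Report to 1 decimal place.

46.0 ms

Sorted: 289, 355, 404, 413, 421, 440, 452, 454, 467 → median = 421
|x − 421| sorted: 0, 8, 17, 19, 31, 33, 46, 66, 132 → MAD = 31
Robust SD ≈ 1.4826 × 31 = 45.961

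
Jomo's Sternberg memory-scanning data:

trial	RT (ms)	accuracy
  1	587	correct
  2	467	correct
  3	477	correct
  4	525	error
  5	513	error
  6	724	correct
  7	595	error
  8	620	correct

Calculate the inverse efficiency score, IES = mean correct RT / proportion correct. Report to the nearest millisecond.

920 ms

Correct trials (n=5): 587, 467, 477, 724, 620
Mean correct RT = 2875/5 = 575.0000 ms
Proportion correct = 5/8
IES = 575.0000 / (5/8) = 920.000 ms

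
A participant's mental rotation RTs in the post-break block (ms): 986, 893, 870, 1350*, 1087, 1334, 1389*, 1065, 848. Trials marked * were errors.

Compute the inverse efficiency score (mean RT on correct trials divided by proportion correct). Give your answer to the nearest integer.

1301 ms

Correct trials (n=7): 986, 893, 870, 1087, 1334, 1065, 848
Mean correct RT = 7083/7 = 1011.8571 ms
Proportion correct = 7/9
IES = 1011.8571 / (7/9) = 1300.959 ms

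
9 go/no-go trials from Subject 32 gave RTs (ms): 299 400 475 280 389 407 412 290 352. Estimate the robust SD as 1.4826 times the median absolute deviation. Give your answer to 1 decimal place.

54.9 ms

Sorted: 280, 290, 299, 352, 389, 400, 407, 412, 475 → median = 389
|x − 389| sorted: 0, 11, 18, 23, 37, 86, 90, 99, 109 → MAD = 37
Robust SD ≈ 1.4826 × 37 = 54.856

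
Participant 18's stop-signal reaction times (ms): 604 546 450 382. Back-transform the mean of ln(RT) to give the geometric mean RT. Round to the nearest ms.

ln(RT): 6.4036, 6.3026, 6.1092, 5.9454
Mean ln(RT) = 24.7609/4 = 6.19022
Geometric mean = exp(6.19022) = 487.95 ms

488 ms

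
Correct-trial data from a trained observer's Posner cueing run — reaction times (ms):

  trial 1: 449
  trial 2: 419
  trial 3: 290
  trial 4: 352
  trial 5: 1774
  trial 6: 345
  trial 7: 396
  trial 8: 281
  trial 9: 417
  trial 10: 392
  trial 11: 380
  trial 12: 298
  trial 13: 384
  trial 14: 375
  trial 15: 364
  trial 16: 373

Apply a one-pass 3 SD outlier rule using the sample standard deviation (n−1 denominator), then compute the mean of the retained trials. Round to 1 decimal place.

n = 16, ΣRT = 7289, M = 455.562
Σ(x−M)² = 1886911.94; s = √(1886911.94/15) = 354.675
Cutoffs: 455.562 ± 3·354.675 → [-608.5, 1519.6]
Outside: 1774 → excluded.
Retained (n=15): Σ = 5515, mean = 5515/15 = 367.667

367.7 ms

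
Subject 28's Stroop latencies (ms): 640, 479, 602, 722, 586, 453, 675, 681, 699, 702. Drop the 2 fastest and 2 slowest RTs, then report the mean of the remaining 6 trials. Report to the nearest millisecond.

647 ms

Sorted: 453, 479, 586, 602, 640, 675, 681, 699, 702, 722
Drop lowest 2 (453, 479) and highest 2 (702, 722)
Remaining (n=6): Σ = 3883, mean = 3883/6 = 647.167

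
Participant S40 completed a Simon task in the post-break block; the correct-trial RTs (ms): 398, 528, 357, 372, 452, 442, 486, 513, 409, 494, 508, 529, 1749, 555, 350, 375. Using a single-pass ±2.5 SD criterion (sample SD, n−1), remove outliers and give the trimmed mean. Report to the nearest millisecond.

n = 16, ΣRT = 8517, M = 532.312
Σ(x−M)² = 1647721.44; s = √(1647721.44/15) = 331.433
Cutoffs: 532.312 ± 2.5·331.433 → [-296.3, 1360.9]
Outside: 1749 → excluded.
Retained (n=15): Σ = 6768, mean = 6768/15 = 451.200

451 ms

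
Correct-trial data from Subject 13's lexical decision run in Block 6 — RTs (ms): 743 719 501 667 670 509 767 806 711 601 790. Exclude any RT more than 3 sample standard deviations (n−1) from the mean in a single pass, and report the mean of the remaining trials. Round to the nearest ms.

680 ms

n = 11, ΣRT = 7484, M = 680.364
Σ(x−M)² = 109786.55; s = √(109786.55/10) = 104.779
Cutoffs: 680.364 ± 3·104.779 → [366.0, 994.7]
No RTs fall outside the cutoffs; all 11 retained. Mean = 7484/11 = 680.364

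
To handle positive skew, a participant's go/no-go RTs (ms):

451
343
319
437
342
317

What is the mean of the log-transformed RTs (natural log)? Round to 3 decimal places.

5.898

ln(RT): 6.1115, 5.8377, 5.7652, 6.0799, 5.8348, 5.7589
Σ ln(RT) = 35.3880
Mean = 35.3880/6 = 5.89801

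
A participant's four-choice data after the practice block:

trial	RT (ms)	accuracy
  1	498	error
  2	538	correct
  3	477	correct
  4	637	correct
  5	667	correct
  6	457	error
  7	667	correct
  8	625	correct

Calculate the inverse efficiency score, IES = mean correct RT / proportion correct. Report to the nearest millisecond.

Correct trials (n=6): 538, 477, 637, 667, 667, 625
Mean correct RT = 3611/6 = 601.8333 ms
Proportion correct = 6/8
IES = 601.8333 / (6/8) = 802.444 ms

802 ms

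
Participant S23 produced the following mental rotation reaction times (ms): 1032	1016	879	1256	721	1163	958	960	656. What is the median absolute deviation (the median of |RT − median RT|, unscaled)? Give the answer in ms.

81 ms

Sorted: 656, 721, 879, 958, 960, 1016, 1032, 1163, 1256 → median = 960
|x − 960|: 72, 56, 81, 296, 239, 203, 2, 0, 304
Sorted deviations: 0, 2, 56, 72, 81, 203, 239, 296, 304 → MAD = 81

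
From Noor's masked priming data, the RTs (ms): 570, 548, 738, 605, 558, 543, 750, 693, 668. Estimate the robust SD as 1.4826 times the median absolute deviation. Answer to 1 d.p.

Sorted: 543, 548, 558, 570, 605, 668, 693, 738, 750 → median = 605
|x − 605| sorted: 0, 35, 47, 57, 62, 63, 88, 133, 145 → MAD = 62
Robust SD ≈ 1.4826 × 62 = 91.921

91.9 ms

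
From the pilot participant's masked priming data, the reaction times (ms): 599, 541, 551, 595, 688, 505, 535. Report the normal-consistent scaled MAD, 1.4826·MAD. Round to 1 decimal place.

Sorted: 505, 535, 541, 551, 595, 599, 688 → median = 551
|x − 551| sorted: 0, 10, 16, 44, 46, 48, 137 → MAD = 44
Robust SD ≈ 1.4826 × 44 = 65.234

65.2 ms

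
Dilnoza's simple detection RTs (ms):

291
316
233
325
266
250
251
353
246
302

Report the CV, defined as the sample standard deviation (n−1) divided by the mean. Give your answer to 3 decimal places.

n = 10, Σ = 2833, M = 283.3000
Σ(x−M)² = 14448.100; s = √(14448.100/9) = 40.0667
CV = 40.0667 / 283.3000 = 0.14143

0.141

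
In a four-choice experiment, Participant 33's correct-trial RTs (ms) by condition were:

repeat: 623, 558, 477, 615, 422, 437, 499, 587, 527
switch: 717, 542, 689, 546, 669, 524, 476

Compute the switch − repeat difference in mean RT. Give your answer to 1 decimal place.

67.5 ms

M(repeat) = 4745/9 = 527.222
M(switch) = 4163/7 = 594.714
Difference = 594.714 − 527.222 = 67.492 ms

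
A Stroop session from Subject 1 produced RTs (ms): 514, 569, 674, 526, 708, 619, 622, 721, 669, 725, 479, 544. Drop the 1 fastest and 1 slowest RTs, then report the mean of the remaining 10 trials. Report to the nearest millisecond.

Sorted: 479, 514, 526, 544, 569, 619, 622, 669, 674, 708, 721, 725
Drop lowest 1 (479) and highest 1 (725)
Remaining (n=10): Σ = 6166, mean = 6166/10 = 616.600

617 ms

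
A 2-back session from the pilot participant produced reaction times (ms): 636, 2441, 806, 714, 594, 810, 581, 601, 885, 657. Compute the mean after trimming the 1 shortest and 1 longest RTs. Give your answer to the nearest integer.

713 ms

Sorted: 581, 594, 601, 636, 657, 714, 806, 810, 885, 2441
Drop lowest 1 (581) and highest 1 (2441)
Remaining (n=8): Σ = 5703, mean = 5703/8 = 712.875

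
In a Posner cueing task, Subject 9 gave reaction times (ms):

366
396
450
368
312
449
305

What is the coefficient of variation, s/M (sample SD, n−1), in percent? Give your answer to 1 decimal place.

n = 7, Σ = 2646, M = 378.0000
Σ(x−M)² = 20478.000; s = √(20478.000/6) = 58.4209
CV = 58.4209 / 378.0000 = 0.15455 = 15.455%

15.5%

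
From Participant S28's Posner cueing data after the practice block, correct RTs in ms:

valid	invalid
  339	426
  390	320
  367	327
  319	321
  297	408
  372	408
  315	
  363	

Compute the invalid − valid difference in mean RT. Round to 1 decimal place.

M(valid) = 2762/8 = 345.250
M(invalid) = 2210/6 = 368.333
Difference = 368.333 − 345.250 = 23.083 ms

23.1 ms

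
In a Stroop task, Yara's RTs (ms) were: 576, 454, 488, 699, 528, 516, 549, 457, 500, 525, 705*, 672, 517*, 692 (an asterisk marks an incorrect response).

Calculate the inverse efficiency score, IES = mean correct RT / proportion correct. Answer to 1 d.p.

647.1 ms

Correct trials (n=12): 576, 454, 488, 699, 528, 516, 549, 457, 500, 525, 672, 692
Mean correct RT = 6656/12 = 554.6667 ms
Proportion correct = 12/14
IES = 554.6667 / (12/14) = 647.111 ms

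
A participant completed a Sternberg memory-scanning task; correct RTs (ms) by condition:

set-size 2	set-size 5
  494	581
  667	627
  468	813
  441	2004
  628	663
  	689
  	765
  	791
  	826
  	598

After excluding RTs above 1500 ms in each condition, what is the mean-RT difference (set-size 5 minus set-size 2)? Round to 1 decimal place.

set-size 5: exclude 2004
M(set-size 2) = 2698/5 = 539.600
M(set-size 5) = 6353/9 = 705.889
Difference = 705.889 − 539.600 = 166.289 ms

166.3 ms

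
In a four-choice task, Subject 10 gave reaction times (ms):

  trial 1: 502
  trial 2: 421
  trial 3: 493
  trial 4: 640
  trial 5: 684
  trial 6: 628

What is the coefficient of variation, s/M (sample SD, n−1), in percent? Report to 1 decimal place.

18.4%

n = 6, Σ = 3368, M = 561.3333
Σ(x−M)² = 53563.333; s = √(53563.333/5) = 103.5020
CV = 103.5020 / 561.3333 = 0.18439 = 18.439%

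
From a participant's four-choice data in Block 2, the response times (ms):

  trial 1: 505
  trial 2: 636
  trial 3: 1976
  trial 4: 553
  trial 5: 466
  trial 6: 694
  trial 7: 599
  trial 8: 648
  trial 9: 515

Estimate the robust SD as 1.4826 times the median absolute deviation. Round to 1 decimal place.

Sorted: 466, 505, 515, 553, 599, 636, 648, 694, 1976 → median = 599
|x − 599| sorted: 0, 37, 46, 49, 84, 94, 95, 133, 1377 → MAD = 84
Robust SD ≈ 1.4826 × 84 = 124.538

124.5 ms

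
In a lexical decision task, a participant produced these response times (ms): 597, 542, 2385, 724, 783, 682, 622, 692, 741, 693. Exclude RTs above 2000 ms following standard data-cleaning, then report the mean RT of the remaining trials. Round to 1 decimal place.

Excluded: 2385
Retained (n=9): Σ = 6076
Mean = 6076/9 = 675.1111

675.1 ms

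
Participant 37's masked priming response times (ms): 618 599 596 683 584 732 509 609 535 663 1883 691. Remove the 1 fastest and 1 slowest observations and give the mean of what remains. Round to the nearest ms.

Sorted: 509, 535, 584, 596, 599, 609, 618, 663, 683, 691, 732, 1883
Drop lowest 1 (509) and highest 1 (1883)
Remaining (n=10): Σ = 6310, mean = 6310/10 = 631.000

631 ms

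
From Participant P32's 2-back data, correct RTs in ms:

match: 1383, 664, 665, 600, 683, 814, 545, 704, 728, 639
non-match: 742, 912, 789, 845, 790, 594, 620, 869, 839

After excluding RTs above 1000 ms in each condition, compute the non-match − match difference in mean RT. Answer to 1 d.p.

match: exclude 1383
M(match) = 6042/9 = 671.333
M(non-match) = 7000/9 = 777.778
Difference = 777.778 − 671.333 = 106.444 ms

106.4 ms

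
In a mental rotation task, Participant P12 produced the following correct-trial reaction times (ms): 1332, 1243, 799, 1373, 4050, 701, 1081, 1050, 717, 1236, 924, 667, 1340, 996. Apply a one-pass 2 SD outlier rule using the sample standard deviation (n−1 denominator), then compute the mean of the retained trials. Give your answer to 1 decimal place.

1035.3 ms

n = 14, ΣRT = 17509, M = 1250.643
Σ(x−M)² = 9238325.21; s = √(9238325.21/13) = 842.995
Cutoffs: 1250.643 ± 2·842.995 → [-435.3, 2936.6]
Outside: 4050 → excluded.
Retained (n=13): Σ = 13459, mean = 13459/13 = 1035.308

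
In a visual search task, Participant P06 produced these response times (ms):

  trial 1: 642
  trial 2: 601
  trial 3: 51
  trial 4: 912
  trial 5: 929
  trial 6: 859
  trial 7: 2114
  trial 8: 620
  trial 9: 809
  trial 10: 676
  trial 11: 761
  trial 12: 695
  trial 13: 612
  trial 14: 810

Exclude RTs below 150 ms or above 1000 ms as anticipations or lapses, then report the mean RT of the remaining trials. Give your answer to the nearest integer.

Excluded: 51, 2114
Retained (n=12): Σ = 8926
Mean = 8926/12 = 743.8333

744 ms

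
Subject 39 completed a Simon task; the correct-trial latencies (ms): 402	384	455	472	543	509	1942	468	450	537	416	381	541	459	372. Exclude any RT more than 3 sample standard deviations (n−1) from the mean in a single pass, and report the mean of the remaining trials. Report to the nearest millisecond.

456 ms

n = 15, ΣRT = 8331, M = 555.400
Σ(x−M)² = 2106981.60; s = √(2106981.60/14) = 387.942
Cutoffs: 555.400 ± 3·387.942 → [-608.4, 1719.2]
Outside: 1942 → excluded.
Retained (n=14): Σ = 6389, mean = 6389/14 = 456.357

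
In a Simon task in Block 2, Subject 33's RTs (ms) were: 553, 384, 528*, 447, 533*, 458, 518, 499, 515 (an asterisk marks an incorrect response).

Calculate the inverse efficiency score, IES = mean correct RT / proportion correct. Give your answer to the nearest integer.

Correct trials (n=7): 553, 384, 447, 458, 518, 499, 515
Mean correct RT = 3374/7 = 482.0000 ms
Proportion correct = 7/9
IES = 482.0000 / (7/9) = 619.714 ms

620 ms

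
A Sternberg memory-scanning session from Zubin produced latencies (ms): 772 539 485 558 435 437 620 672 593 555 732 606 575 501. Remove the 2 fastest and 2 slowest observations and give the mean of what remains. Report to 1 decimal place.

570.4 ms

Sorted: 435, 437, 485, 501, 539, 555, 558, 575, 593, 606, 620, 672, 732, 772
Drop lowest 2 (435, 437) and highest 2 (732, 772)
Remaining (n=10): Σ = 5704, mean = 5704/10 = 570.400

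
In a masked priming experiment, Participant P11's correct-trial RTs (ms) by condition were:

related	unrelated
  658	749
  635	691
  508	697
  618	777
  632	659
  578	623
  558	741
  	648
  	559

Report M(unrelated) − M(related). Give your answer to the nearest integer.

85 ms

M(related) = 4187/7 = 598.143
M(unrelated) = 6144/9 = 682.667
Difference = 682.667 − 598.143 = 84.524 ms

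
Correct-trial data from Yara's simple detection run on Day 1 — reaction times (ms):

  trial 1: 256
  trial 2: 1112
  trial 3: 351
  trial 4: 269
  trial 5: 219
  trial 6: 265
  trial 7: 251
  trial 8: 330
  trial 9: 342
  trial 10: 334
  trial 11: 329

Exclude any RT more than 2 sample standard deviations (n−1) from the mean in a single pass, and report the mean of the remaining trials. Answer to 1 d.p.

294.6 ms

n = 11, ΣRT = 4058, M = 368.909
Σ(x−M)² = 627456.91; s = √(627456.91/10) = 250.491
Cutoffs: 368.909 ± 2·250.491 → [-132.1, 869.9]
Outside: 1112 → excluded.
Retained (n=10): Σ = 2946, mean = 2946/10 = 294.600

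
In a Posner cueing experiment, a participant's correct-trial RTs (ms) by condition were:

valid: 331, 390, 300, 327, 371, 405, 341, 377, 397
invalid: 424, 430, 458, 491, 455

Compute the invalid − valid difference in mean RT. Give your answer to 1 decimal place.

91.7 ms

M(valid) = 3239/9 = 359.889
M(invalid) = 2258/5 = 451.600
Difference = 451.600 − 359.889 = 91.711 ms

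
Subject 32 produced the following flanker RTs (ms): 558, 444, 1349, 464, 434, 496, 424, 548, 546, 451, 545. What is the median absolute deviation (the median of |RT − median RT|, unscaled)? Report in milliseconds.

Sorted: 424, 434, 444, 451, 464, 496, 545, 546, 548, 558, 1349 → median = 496
|x − 496|: 62, 52, 853, 32, 62, 0, 72, 52, 50, 45, 49
Sorted deviations: 0, 32, 45, 49, 50, 52, 52, 62, 62, 72, 853 → MAD = 52

52 ms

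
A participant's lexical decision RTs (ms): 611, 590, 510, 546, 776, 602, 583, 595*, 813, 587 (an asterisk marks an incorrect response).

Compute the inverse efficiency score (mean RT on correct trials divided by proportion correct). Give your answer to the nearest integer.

Correct trials (n=9): 611, 590, 510, 546, 776, 602, 583, 813, 587
Mean correct RT = 5618/9 = 624.2222 ms
Proportion correct = 9/10
IES = 624.2222 / (9/10) = 693.580 ms

694 ms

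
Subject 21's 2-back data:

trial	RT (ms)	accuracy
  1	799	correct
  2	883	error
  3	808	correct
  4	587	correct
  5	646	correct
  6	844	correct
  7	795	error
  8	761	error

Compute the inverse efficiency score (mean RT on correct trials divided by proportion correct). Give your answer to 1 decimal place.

Correct trials (n=5): 799, 808, 587, 646, 844
Mean correct RT = 3684/5 = 736.8000 ms
Proportion correct = 5/8
IES = 736.8000 / (5/8) = 1178.880 ms

1178.9 ms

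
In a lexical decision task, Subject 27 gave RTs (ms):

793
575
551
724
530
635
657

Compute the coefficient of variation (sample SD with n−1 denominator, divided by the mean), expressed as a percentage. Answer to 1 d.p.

15.0%

n = 7, Σ = 4465, M = 637.8571
Σ(x−M)² = 54992.857; s = √(54992.857/6) = 95.7365
CV = 95.7365 / 637.8571 = 0.15009 = 15.009%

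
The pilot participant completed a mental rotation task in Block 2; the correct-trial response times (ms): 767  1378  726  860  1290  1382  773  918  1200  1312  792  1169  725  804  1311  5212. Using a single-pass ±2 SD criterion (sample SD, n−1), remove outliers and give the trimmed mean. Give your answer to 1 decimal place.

n = 16, ΣRT = 20619, M = 1288.688
Σ(x−M)² = 17407553.44; s = √(17407553.44/15) = 1077.267
Cutoffs: 1288.688 ± 2·1077.267 → [-865.8, 3443.2]
Outside: 5212 → excluded.
Retained (n=15): Σ = 15407, mean = 15407/15 = 1027.133

1027.1 ms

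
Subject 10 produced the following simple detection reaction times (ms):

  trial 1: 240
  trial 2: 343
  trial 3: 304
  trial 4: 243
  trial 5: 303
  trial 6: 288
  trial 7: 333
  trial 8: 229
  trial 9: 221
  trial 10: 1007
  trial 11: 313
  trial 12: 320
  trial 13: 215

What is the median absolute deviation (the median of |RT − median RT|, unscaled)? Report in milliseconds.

40 ms

Sorted: 215, 221, 229, 240, 243, 288, 303, 304, 313, 320, 333, 343, 1007 → median = 303
|x − 303|: 63, 40, 1, 60, 0, 15, 30, 74, 82, 704, 10, 17, 88
Sorted deviations: 0, 1, 10, 15, 17, 30, 40, 60, 63, 74, 82, 88, 704 → MAD = 40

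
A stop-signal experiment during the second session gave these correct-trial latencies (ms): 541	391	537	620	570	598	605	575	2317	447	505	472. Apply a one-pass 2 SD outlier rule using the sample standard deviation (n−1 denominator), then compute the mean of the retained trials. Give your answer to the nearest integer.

n = 12, ΣRT = 8178, M = 681.500
Σ(x−M)² = 2970285.00; s = √(2970285.00/11) = 519.640
Cutoffs: 681.500 ± 2·519.640 → [-357.8, 1720.8]
Outside: 2317 → excluded.
Retained (n=11): Σ = 5861, mean = 5861/11 = 532.818

533 ms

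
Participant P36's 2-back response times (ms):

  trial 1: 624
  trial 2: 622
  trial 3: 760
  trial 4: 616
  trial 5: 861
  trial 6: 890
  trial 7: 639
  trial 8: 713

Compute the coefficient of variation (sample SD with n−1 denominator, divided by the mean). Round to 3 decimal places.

n = 8, Σ = 5725, M = 715.6250
Σ(x−M)² = 86473.875; s = √(86473.875/7) = 111.1459
CV = 111.1459 / 715.6250 = 0.15531

0.155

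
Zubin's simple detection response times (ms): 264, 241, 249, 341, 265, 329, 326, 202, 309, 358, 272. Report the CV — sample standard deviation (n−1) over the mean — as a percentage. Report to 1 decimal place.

n = 11, Σ = 3156, M = 286.9091
Σ(x−M)² = 23748.909; s = √(23748.909/10) = 48.7329
CV = 48.7329 / 286.9091 = 0.16985 = 16.985%

17.0%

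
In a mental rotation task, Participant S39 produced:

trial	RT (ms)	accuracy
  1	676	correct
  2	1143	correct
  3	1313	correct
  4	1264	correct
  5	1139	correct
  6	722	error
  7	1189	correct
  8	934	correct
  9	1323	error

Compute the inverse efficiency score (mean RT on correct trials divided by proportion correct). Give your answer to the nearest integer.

1407 ms

Correct trials (n=7): 676, 1143, 1313, 1264, 1139, 1189, 934
Mean correct RT = 7658/7 = 1094.0000 ms
Proportion correct = 7/9
IES = 1094.0000 / (7/9) = 1406.571 ms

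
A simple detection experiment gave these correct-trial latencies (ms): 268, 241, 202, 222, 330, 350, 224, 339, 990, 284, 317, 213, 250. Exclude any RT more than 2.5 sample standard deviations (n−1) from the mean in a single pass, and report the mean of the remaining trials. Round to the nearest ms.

n = 13, ΣRT = 4230, M = 325.385
Σ(x−M)² = 509227.08; s = √(509227.08/12) = 205.999
Cutoffs: 325.385 ± 2.5·205.999 → [-189.6, 840.4]
Outside: 990 → excluded.
Retained (n=12): Σ = 3240, mean = 3240/12 = 270.000

270 ms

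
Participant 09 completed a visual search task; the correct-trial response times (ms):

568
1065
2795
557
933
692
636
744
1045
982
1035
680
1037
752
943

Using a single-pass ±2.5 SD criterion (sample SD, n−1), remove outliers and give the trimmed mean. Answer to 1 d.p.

833.5 ms

n = 15, ΣRT = 14464, M = 964.267
Σ(x−M)² = 4059450.93; s = √(4059450.93/14) = 538.480
Cutoffs: 964.267 ± 2.5·538.480 → [-381.9, 2310.5]
Outside: 2795 → excluded.
Retained (n=14): Σ = 11669, mean = 11669/14 = 833.500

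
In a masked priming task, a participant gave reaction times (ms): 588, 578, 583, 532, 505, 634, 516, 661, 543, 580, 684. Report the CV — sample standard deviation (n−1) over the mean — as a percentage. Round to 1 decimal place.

n = 11, Σ = 6404, M = 582.1818
Σ(x−M)² = 33711.636; s = √(33711.636/10) = 58.0617
CV = 58.0617 / 582.1818 = 0.09973 = 9.973%

10.0%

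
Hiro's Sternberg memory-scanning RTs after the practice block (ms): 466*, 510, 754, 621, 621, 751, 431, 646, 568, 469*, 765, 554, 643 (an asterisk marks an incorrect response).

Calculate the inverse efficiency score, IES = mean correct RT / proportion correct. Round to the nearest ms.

737 ms

Correct trials (n=11): 510, 754, 621, 621, 751, 431, 646, 568, 765, 554, 643
Mean correct RT = 6864/11 = 624.0000 ms
Proportion correct = 11/13
IES = 624.0000 / (11/13) = 737.455 ms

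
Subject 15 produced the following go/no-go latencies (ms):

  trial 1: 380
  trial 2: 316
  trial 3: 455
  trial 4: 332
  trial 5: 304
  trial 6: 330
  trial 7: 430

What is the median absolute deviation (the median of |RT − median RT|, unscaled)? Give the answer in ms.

Sorted: 304, 316, 330, 332, 380, 430, 455 → median = 332
|x − 332|: 48, 16, 123, 0, 28, 2, 98
Sorted deviations: 0, 2, 16, 28, 48, 98, 123 → MAD = 28

28 ms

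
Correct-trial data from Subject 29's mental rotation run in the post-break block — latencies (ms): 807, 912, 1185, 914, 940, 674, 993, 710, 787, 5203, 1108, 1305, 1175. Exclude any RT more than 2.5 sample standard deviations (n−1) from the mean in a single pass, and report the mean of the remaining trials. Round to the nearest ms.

n = 13, ΣRT = 16713, M = 1285.615
Σ(x−M)² = 17066041.08; s = √(17066041.08/12) = 1192.548
Cutoffs: 1285.615 ± 2.5·1192.548 → [-1695.8, 4267.0]
Outside: 5203 → excluded.
Retained (n=12): Σ = 11510, mean = 11510/12 = 959.167

959 ms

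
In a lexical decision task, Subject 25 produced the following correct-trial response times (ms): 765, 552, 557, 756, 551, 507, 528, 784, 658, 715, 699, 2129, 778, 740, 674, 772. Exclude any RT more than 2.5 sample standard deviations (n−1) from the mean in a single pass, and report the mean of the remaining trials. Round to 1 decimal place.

n = 16, ΣRT = 12165, M = 760.312
Σ(x−M)² = 2145177.44; s = √(2145177.44/15) = 378.169
Cutoffs: 760.312 ± 2.5·378.169 → [-185.1, 1705.7]
Outside: 2129 → excluded.
Retained (n=15): Σ = 10036, mean = 10036/15 = 669.067

669.1 ms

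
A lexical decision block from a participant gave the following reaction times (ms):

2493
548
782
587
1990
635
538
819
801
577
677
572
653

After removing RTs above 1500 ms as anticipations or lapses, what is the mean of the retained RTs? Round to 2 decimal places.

Excluded: 1990, 2493
Retained (n=11): Σ = 7189
Mean = 7189/11 = 653.5455

653.55 ms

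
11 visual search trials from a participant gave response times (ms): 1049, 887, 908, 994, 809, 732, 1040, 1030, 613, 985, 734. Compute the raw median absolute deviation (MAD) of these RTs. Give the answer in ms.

Sorted: 613, 732, 734, 809, 887, 908, 985, 994, 1030, 1040, 1049 → median = 908
|x − 908|: 141, 21, 0, 86, 99, 176, 132, 122, 295, 77, 174
Sorted deviations: 0, 21, 77, 86, 99, 122, 132, 141, 174, 176, 295 → MAD = 122

122 ms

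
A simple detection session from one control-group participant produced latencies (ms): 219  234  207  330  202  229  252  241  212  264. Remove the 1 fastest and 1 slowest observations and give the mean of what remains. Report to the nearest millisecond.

Sorted: 202, 207, 212, 219, 229, 234, 241, 252, 264, 330
Drop lowest 1 (202) and highest 1 (330)
Remaining (n=8): Σ = 1858, mean = 1858/8 = 232.250

232 ms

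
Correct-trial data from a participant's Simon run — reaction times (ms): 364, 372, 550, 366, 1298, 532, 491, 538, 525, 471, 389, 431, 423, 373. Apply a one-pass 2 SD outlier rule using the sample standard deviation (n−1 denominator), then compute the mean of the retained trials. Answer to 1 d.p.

n = 14, ΣRT = 7123, M = 508.786
Σ(x−M)² = 734214.36; s = √(734214.36/13) = 237.651
Cutoffs: 508.786 ± 2·237.651 → [33.5, 984.1]
Outside: 1298 → excluded.
Retained (n=13): Σ = 5825, mean = 5825/13 = 448.077

448.1 ms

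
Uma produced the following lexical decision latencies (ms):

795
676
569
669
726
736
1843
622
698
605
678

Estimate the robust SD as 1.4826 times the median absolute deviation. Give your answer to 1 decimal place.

Sorted: 569, 605, 622, 669, 676, 678, 698, 726, 736, 795, 1843 → median = 678
|x − 678| sorted: 0, 2, 9, 20, 48, 56, 58, 73, 109, 117, 1165 → MAD = 56
Robust SD ≈ 1.4826 × 56 = 83.026

83.0 ms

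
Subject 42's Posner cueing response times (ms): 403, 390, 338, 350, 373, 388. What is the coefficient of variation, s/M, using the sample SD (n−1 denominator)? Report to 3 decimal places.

n = 6, Σ = 2242, M = 373.6667
Σ(x−M)² = 3165.333; s = √(3165.333/5) = 25.1608
CV = 25.1608 / 373.6667 = 0.06733

0.067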